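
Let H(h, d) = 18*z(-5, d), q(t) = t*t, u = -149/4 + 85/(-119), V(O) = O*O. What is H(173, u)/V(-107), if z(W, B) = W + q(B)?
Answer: 10134441/4488008 ≈ 2.2581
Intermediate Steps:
V(O) = O**2
u = -1063/28 (u = -149*1/4 + 85*(-1/119) = -149/4 - 5/7 = -1063/28 ≈ -37.964)
q(t) = t**2
z(W, B) = W + B**2
H(h, d) = -90 + 18*d**2 (H(h, d) = 18*(-5 + d**2) = -90 + 18*d**2)
H(173, u)/V(-107) = (-90 + 18*(-1063/28)**2)/((-107)**2) = (-90 + 18*(1129969/784))/11449 = (-90 + 10169721/392)*(1/11449) = (10134441/392)*(1/11449) = 10134441/4488008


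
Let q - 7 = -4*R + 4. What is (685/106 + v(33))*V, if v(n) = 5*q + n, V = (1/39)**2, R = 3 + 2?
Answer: -587/161226 ≈ -0.0036409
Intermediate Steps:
R = 5
q = -9 (q = 7 + (-4*5 + 4) = 7 + (-20 + 4) = 7 - 16 = -9)
V = 1/1521 (V = (1/39)**2 = 1/1521 ≈ 0.00065746)
v(n) = -45 + n (v(n) = 5*(-9) + n = -45 + n)
(685/106 + v(33))*V = (685/106 + (-45 + 33))*(1/1521) = (685*(1/106) - 12)*(1/1521) = (685/106 - 12)*(1/1521) = -587/106*1/1521 = -587/161226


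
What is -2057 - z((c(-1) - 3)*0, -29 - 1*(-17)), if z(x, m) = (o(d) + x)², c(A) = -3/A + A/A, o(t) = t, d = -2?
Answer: -2061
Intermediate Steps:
c(A) = 1 - 3/A (c(A) = -3/A + 1 = 1 - 3/A)
z(x, m) = (-2 + x)²
-2057 - z((c(-1) - 3)*0, -29 - 1*(-17)) = -2057 - (-2 + ((-3 - 1)/(-1) - 3)*0)² = -2057 - (-2 + (-1*(-4) - 3)*0)² = -2057 - (-2 + (4 - 3)*0)² = -2057 - (-2 + 1*0)² = -2057 - (-2 + 0)² = -2057 - 1*(-2)² = -2057 - 1*4 = -2057 - 4 = -2061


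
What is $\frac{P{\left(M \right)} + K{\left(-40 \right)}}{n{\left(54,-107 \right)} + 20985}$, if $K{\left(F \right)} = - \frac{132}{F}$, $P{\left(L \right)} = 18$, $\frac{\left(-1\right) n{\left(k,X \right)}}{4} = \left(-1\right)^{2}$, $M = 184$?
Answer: $\frac{213}{209810} \approx 0.0010152$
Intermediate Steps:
$n{\left(k,X \right)} = -4$ ($n{\left(k,X \right)} = - 4 \left(-1\right)^{2} = \left(-4\right) 1 = -4$)
$\frac{P{\left(M \right)} + K{\left(-40 \right)}}{n{\left(54,-107 \right)} + 20985} = \frac{18 - \frac{132}{-40}}{-4 + 20985} = \frac{18 - - \frac{33}{10}}{20981} = \left(18 + \frac{33}{10}\right) \frac{1}{20981} = \frac{213}{10} \cdot \frac{1}{20981} = \frac{213}{209810}$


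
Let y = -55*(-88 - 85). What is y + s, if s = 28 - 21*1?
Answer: 9522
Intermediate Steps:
y = 9515 (y = -55*(-173) = 9515)
s = 7 (s = 28 - 21 = 7)
y + s = 9515 + 7 = 9522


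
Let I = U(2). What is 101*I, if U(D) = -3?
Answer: -303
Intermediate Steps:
I = -3
101*I = 101*(-3) = -303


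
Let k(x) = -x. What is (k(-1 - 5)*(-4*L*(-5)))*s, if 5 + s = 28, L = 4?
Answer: 11040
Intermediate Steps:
s = 23 (s = -5 + 28 = 23)
(k(-1 - 5)*(-4*L*(-5)))*s = ((-(-1 - 5))*(-4*4*(-5)))*23 = ((-1*(-6))*(-16*(-5)))*23 = (6*80)*23 = 480*23 = 11040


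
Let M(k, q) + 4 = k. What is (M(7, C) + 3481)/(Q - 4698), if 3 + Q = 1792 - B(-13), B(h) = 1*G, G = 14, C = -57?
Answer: -3484/2923 ≈ -1.1919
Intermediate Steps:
M(k, q) = -4 + k
B(h) = 14 (B(h) = 1*14 = 14)
Q = 1775 (Q = -3 + (1792 - 1*14) = -3 + (1792 - 14) = -3 + 1778 = 1775)
(M(7, C) + 3481)/(Q - 4698) = ((-4 + 7) + 3481)/(1775 - 4698) = (3 + 3481)/(-2923) = 3484*(-1/2923) = -3484/2923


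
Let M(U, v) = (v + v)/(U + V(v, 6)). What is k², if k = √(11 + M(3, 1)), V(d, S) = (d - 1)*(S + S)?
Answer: 35/3 ≈ 11.667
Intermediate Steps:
V(d, S) = 2*S*(-1 + d) (V(d, S) = (-1 + d)*(2*S) = 2*S*(-1 + d))
M(U, v) = 2*v/(-12 + U + 12*v) (M(U, v) = (v + v)/(U + 2*6*(-1 + v)) = (2*v)/(U + (-12 + 12*v)) = (2*v)/(-12 + U + 12*v) = 2*v/(-12 + U + 12*v))
k = √105/3 (k = √(11 + 2*1/(-12 + 3 + 12*1)) = √(11 + 2*1/(-12 + 3 + 12)) = √(11 + 2*1/3) = √(11 + 2*1*(⅓)) = √(11 + ⅔) = √(35/3) = √105/3 ≈ 3.4156)
k² = (√105/3)² = 35/3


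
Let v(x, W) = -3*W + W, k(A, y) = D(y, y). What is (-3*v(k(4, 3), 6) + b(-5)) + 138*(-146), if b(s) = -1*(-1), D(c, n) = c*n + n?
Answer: -20111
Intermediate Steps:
D(c, n) = n + c*n
k(A, y) = y*(1 + y)
b(s) = 1
v(x, W) = -2*W
(-3*v(k(4, 3), 6) + b(-5)) + 138*(-146) = (-(-6)*6 + 1) + 138*(-146) = (-3*(-12) + 1) - 20148 = (36 + 1) - 20148 = 37 - 20148 = -20111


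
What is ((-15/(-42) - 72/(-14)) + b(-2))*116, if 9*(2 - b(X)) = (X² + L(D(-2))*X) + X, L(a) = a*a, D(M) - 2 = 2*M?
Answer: 2842/3 ≈ 947.33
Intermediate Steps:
D(M) = 2 + 2*M
L(a) = a²
b(X) = 2 - 5*X/9 - X²/9 (b(X) = 2 - ((X² + (2 + 2*(-2))²*X) + X)/9 = 2 - ((X² + (2 - 4)²*X) + X)/9 = 2 - ((X² + (-2)²*X) + X)/9 = 2 - ((X² + 4*X) + X)/9 = 2 - (X² + 5*X)/9 = 2 + (-5*X/9 - X²/9) = 2 - 5*X/9 - X²/9)
((-15/(-42) - 72/(-14)) + b(-2))*116 = ((-15/(-42) - 72/(-14)) + (2 - 5/9*(-2) - ⅑*(-2)²))*116 = ((-15*(-1/42) - 72*(-1/14)) + (2 + 10/9 - ⅑*4))*116 = ((5/14 + 36/7) + (2 + 10/9 - 4/9))*116 = (11/2 + 8/3)*116 = (49/6)*116 = 2842/3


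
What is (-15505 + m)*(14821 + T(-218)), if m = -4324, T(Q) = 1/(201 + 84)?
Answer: -83757418394/285 ≈ -2.9389e+8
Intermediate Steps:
T(Q) = 1/285
(-15505 + m)*(14821 + T(-218)) = (-15505 - 4324)*(14821 + 1/285) = -19829*4223986/285 = -83757418394/285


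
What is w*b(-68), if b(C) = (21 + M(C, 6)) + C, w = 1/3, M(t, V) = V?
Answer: -41/3 ≈ -13.667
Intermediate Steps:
w = ⅓ ≈ 0.33333
b(C) = 27 + C (b(C) = (21 + 6) + C = 27 + C)
w*b(-68) = (27 - 68)/3 = (⅓)*(-41) = -41/3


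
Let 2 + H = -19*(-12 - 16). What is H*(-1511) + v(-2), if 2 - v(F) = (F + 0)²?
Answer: -800832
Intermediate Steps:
H = 530 (H = -2 - 19*(-12 - 16) = -2 - 19*(-28) = -2 + 532 = 530)
v(F) = 2 - F² (v(F) = 2 - (F + 0)² = 2 - F²)
H*(-1511) + v(-2) = 530*(-1511) + (2 - 1*(-2)²) = -800830 + (2 - 1*4) = -800830 + (2 - 4) = -800830 - 2 = -800832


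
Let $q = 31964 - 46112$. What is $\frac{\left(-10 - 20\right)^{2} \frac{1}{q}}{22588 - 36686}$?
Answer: $\frac{25}{5540514} \approx 4.5122 \cdot 10^{-6}$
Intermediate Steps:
$q = -14148$ ($q = 31964 - 46112 = -14148$)
$\frac{\left(-10 - 20\right)^{2} \frac{1}{q}}{22588 - 36686} = \frac{\left(-10 - 20\right)^{2} \frac{1}{-14148}}{22588 - 36686} = \frac{\left(-30\right)^{2} \left(- \frac{1}{14148}\right)}{-14098} = 900 \left(- \frac{1}{14148}\right) \left(- \frac{1}{14098}\right) = \left(- \frac{25}{393}\right) \left(- \frac{1}{14098}\right) = \frac{25}{5540514}$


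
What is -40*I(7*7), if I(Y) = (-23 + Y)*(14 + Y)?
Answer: -65520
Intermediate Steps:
-40*I(7*7) = -40*(-322 + (7*7)² - 63*7) = -40*(-322 + 49² - 9*49) = -40*(-322 + 2401 - 441) = -40*1638 = -65520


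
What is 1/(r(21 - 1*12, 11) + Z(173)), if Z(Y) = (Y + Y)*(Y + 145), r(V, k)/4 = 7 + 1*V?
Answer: 1/110092 ≈ 9.0833e-6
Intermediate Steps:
r(V, k) = 28 + 4*V (r(V, k) = 4*(7 + 1*V) = 4*(7 + V) = 28 + 4*V)
Z(Y) = 2*Y*(145 + Y) (Z(Y) = (2*Y)*(145 + Y) = 2*Y*(145 + Y))
1/(r(21 - 1*12, 11) + Z(173)) = 1/((28 + 4*(21 - 1*12)) + 2*173*(145 + 173)) = 1/((28 + 4*(21 - 12)) + 2*173*318) = 1/((28 + 4*9) + 110028) = 1/((28 + 36) + 110028) = 1/(64 + 110028) = 1/110092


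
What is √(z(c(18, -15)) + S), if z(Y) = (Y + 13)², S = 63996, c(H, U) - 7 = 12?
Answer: 2*√16255 ≈ 254.99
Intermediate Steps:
c(H, U) = 19 (c(H, U) = 7 + 12 = 19)
z(Y) = (13 + Y)²
√(z(c(18, -15)) + S) = √((13 + 19)² + 63996) = √(32² + 63996) = √(1024 + 63996) = √65020 = 2*√16255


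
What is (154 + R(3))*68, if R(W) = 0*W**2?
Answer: 10472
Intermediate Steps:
R(W) = 0
(154 + R(3))*68 = (154 + 0)*68 = 154*68 = 10472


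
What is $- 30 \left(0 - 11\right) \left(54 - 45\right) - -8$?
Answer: $2978$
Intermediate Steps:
$- 30 \left(0 - 11\right) \left(54 - 45\right) - -8 = - 30 \left(\left(-11\right) 9\right) + \left(10 - 2\right) = \left(-30\right) \left(-99\right) + 8 = 2970 + 8 = 2978$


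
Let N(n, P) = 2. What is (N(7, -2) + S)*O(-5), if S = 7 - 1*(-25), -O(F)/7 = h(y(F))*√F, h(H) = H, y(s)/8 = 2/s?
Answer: 3808*I*√5/5 ≈ 1703.0*I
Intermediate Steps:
y(s) = 16/s (y(s) = 8*(2/s) = 16/s)
O(F) = -112/√F (O(F) = -7*16/F*√F = -112/√F)
S = 32 (S = 7 + 25 = 32)
(N(7, -2) + S)*O(-5) = (2 + 32)*(-(-112)*I*√5/5) = 34*(-(-112)*I*√5/5) = 34*(112*I*√5/5) = 3808*I*√5/5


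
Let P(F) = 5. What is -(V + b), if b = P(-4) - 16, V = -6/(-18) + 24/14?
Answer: 188/21 ≈ 8.9524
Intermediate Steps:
V = 43/21 (V = -6*(-1/18) + 24*(1/14) = ⅓ + 12/7 = 43/21 ≈ 2.0476)
b = -11 (b = 5 - 16 = -11)
-(V + b) = -(43/21 - 11) = -1*(-188/21) = 188/21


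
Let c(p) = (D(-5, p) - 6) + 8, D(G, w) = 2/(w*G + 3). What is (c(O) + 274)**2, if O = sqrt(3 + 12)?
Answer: 850251800/11163 - 168350*sqrt(15)/11163 ≈ 76109.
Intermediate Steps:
O = sqrt(15) ≈ 3.8730
D(G, w) = 2/(3 + G*w) (D(G, w) = 2/(G*w + 3) = 2/(3 + G*w))
c(p) = 2 + 2/(3 - 5*p) (c(p) = (2/(3 - 5*p) - 6) + 8 = (-6 + 2/(3 - 5*p)) + 8 = 2 + 2/(3 - 5*p))
(c(O) + 274)**2 = (2*(-4 + 5*sqrt(15))/(-3 + 5*sqrt(15)) + 274)**2 = (274 + 2*(-4 + 5*sqrt(15))/(-3 + 5*sqrt(15)))**2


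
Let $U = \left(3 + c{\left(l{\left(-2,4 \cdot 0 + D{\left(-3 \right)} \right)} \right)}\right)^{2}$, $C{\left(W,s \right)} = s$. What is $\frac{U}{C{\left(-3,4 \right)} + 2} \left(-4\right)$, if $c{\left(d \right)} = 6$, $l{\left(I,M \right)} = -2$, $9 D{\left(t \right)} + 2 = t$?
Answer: $-54$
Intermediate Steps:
$D{\left(t \right)} = - \frac{2}{9} + \frac{t}{9}$
$U = 81$ ($U = \left(3 + 6\right)^{2} = 9^{2} = 81$)
$\frac{U}{C{\left(-3,4 \right)} + 2} \left(-4\right) = \frac{81}{4 + 2} \left(-4\right) = \frac{81}{6} \left(-4\right) = 81 \cdot \frac{1}{6} \left(-4\right) = \frac{27}{2} \left(-4\right) = -54$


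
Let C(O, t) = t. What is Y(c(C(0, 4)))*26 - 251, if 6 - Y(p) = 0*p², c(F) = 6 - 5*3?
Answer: -95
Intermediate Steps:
c(F) = -9 (c(F) = 6 - 15 = -9)
Y(p) = 6 (Y(p) = 6 - 0*p² = 6 - 1*0 = 6 + 0 = 6)
Y(c(C(0, 4)))*26 - 251 = 6*26 - 251 = 156 - 251 = -95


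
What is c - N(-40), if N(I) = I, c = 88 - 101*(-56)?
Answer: 5784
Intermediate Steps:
c = 5744 (c = 88 + 5656 = 5744)
c - N(-40) = 5744 - 1*(-40) = 5744 + 40 = 5784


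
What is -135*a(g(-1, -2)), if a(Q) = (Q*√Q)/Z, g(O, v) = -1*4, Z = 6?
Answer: 180*I ≈ 180.0*I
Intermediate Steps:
g(O, v) = -4
a(Q) = Q^(3/2)/6 (a(Q) = (Q*√Q)/6 = Q^(3/2)*(⅙) = Q^(3/2)/6)
-135*a(g(-1, -2)) = -45*(-4)^(3/2)/2 = -45*(-8*I)/2 = -(-180)*I = 180*I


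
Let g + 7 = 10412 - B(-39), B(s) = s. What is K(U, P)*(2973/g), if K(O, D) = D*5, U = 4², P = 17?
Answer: 252705/10444 ≈ 24.196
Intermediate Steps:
U = 16
g = 10444 (g = -7 + (10412 - 1*(-39)) = -7 + (10412 + 39) = -7 + 10451 = 10444)
K(O, D) = 5*D
K(U, P)*(2973/g) = (5*17)*(2973/10444) = 85*(2973*(1/10444)) = 85*(2973/10444) = 252705/10444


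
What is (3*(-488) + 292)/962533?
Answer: -1172/962533 ≈ -0.0012176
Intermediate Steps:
(3*(-488) + 292)/962533 = (-1464 + 292)*(1/962533) = -1172*1/962533 = -1172/962533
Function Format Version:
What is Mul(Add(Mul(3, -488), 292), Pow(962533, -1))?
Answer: Rational(-1172, 962533) ≈ -0.0012176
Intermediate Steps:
Mul(Add(Mul(3, -488), 292), Pow(962533, -1)) = Mul(Add(-1464, 292), Rational(1, 962533)) = Mul(-1172, Rational(1, 962533)) = Rational(-1172, 962533)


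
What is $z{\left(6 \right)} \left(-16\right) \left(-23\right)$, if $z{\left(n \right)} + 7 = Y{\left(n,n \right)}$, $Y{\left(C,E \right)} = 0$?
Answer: $-2576$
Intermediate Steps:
$z{\left(n \right)} = -7$ ($z{\left(n \right)} = -7 + 0 = -7$)
$z{\left(6 \right)} \left(-16\right) \left(-23\right) = \left(-7\right) \left(-16\right) \left(-23\right) = 112 \left(-23\right) = -2576$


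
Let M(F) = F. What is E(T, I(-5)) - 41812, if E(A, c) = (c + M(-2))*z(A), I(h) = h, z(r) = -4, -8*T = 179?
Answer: -41784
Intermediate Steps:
T = -179/8 (T = -1/8*179 = -179/8 ≈ -22.375)
E(A, c) = 8 - 4*c (E(A, c) = (c - 2)*(-4) = (-2 + c)*(-4) = 8 - 4*c)
E(T, I(-5)) - 41812 = (8 - 4*(-5)) - 41812 = (8 + 20) - 41812 = 28 - 41812 = -41784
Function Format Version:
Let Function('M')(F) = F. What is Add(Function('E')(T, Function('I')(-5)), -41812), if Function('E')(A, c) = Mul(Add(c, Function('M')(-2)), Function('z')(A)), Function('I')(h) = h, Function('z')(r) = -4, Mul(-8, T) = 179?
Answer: -41784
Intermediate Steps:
T = Rational(-179, 8) (T = Mul(Rational(-1, 8), 179) = Rational(-179, 8) ≈ -22.375)
Function('E')(A, c) = Add(8, Mul(-4, c)) (Function('E')(A, c) = Mul(Add(c, -2), -4) = Mul(Add(-2, c), -4) = Add(8, Mul(-4, c)))
Add(Function('E')(T, Function('I')(-5)), -41812) = Add(Add(8, Mul(-4, -5)), -41812) = Add(Add(8, 20), -41812) = Add(28, -41812) = -41784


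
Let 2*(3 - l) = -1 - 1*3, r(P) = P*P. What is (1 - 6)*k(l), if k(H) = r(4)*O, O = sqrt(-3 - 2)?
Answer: -80*I*sqrt(5) ≈ -178.89*I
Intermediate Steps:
r(P) = P**2
O = I*sqrt(5) (O = sqrt(-5) = I*sqrt(5) ≈ 2.2361*I)
l = 5 (l = 3 - (-1 - 1*3)/2 = 3 - (-1 - 3)/2 = 3 - 1/2*(-4) = 3 + 2 = 5)
k(H) = 16*I*sqrt(5) (k(H) = 4**2*(I*sqrt(5)) = 16*(I*sqrt(5)) = 16*I*sqrt(5))
(1 - 6)*k(l) = (1 - 6)*(16*I*sqrt(5)) = -80*I*sqrt(5)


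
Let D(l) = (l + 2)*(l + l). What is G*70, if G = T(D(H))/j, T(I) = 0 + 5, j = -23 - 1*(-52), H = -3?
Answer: 350/29 ≈ 12.069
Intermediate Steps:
D(l) = 2*l*(2 + l) (D(l) = (2 + l)*(2*l) = 2*l*(2 + l))
j = 29 (j = -23 + 52 = 29)
T(I) = 5
G = 5/29 ≈ 0.17241
G*70 = (5/29)*70 = 350/29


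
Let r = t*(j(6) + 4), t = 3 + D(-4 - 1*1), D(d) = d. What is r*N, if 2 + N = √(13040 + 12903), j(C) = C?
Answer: 40 - 20*√25943 ≈ -3181.4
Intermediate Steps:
t = -2 (t = 3 + (-4 - 1*1) = 3 + (-4 - 1) = 3 - 5 = -2)
N = -2 + √25943 (N = -2 + √(13040 + 12903) = -2 + √25943 ≈ 159.07)
r = -20 (r = -2*(6 + 4) = -2*10 = -20)
r*N = -20*(-2 + √25943) = 40 - 20*√25943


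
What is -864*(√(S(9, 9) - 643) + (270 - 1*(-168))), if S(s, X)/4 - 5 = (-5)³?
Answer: -378432 - 864*I*√1123 ≈ -3.7843e+5 - 28954.0*I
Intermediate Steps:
S(s, X) = -480 (S(s, X) = 20 + 4*(-5)³ = 20 + 4*(-125) = 20 - 500 = -480)
-864*(√(S(9, 9) - 643) + (270 - 1*(-168))) = -864*(√(-480 - 643) + (270 - 1*(-168))) = -864*(√(-1123) + (270 + 168)) = -864*(I*√1123 + 438) = -864*(438 + I*√1123) = -378432 - 864*I*√1123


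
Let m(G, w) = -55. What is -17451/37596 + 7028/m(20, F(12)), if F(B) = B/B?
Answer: -88394831/689260 ≈ -128.25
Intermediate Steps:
F(B) = 1
-17451/37596 + 7028/m(20, F(12)) = -17451/37596 + 7028/(-55) = -17451*1/37596 + 7028*(-1/55) = -5817/12532 - 7028/55 = -88394831/689260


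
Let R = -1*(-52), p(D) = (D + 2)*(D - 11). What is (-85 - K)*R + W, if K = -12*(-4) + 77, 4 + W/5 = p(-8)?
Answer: -10370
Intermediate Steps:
p(D) = (-11 + D)*(2 + D) (p(D) = (2 + D)*(-11 + D) = (-11 + D)*(2 + D))
R = 52
W = 550 (W = -20 + 5*(-22 + (-8)² - 9*(-8)) = -20 + 5*(-22 + 64 + 72) = -20 + 5*114 = -20 + 570 = 550)
K = 125 (K = 48 + 77 = 125)
(-85 - K)*R + W = (-85 - 1*125)*52 + 550 = (-85 - 125)*52 + 550 = -210*52 + 550 = -10920 + 550 = -10370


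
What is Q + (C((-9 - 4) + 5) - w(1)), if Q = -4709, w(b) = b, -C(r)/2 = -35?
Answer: -4640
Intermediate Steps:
C(r) = 70 (C(r) = -2*(-35) = 70)
Q + (C((-9 - 4) + 5) - w(1)) = -4709 + (70 - 1*1) = -4709 + (70 - 1) = -4709 + 69 = -4640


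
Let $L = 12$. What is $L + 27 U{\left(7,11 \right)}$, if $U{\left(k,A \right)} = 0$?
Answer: $12$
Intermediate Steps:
$L + 27 U{\left(7,11 \right)} = 12 + 27 \cdot 0 = 12 + 0 = 12$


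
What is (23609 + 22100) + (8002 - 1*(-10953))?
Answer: 64664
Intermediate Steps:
(23609 + 22100) + (8002 - 1*(-10953)) = 45709 + (8002 + 10953) = 45709 + 18955 = 64664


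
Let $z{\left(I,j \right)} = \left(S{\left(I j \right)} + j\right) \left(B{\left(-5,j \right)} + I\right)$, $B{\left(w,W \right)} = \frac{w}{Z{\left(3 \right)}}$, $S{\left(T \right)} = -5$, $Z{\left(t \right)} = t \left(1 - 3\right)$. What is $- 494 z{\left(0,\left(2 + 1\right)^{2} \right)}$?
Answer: $- \frac{4940}{3} \approx -1646.7$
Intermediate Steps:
$Z{\left(t \right)} = - 2 t$ ($Z{\left(t \right)} = t \left(-2\right) = - 2 t$)
$B{\left(w,W \right)} = - \frac{w}{6}$ ($B{\left(w,W \right)} = \frac{w}{\left(-2\right) 3} = \frac{w}{-6} = w \left(- \frac{1}{6}\right) = - \frac{w}{6}$)
$z{\left(I,j \right)} = \left(-5 + j\right) \left(\frac{5}{6} + I\right)$ ($z{\left(I,j \right)} = \left(-5 + j\right) \left(\left(- \frac{1}{6}\right) \left(-5\right) + I\right) = \left(-5 + j\right) \left(\frac{5}{6} + I\right)$)
$- 494 z{\left(0,\left(2 + 1\right)^{2} \right)} = - 494 \left(- \frac{25}{6} - 0 + \frac{5 \left(2 + 1\right)^{2}}{6} + 0 \left(2 + 1\right)^{2}\right) = - 494 \left(- \frac{25}{6} + 0 + \frac{5 \cdot 3^{2}}{6} + 0 \cdot 3^{2}\right) = - 494 \left(- \frac{25}{6} + 0 + \frac{5}{6} \cdot 9 + 0 \cdot 9\right) = - 494 \left(- \frac{25}{6} + 0 + \frac{15}{2} + 0\right) = \left(-494\right) \frac{10}{3} = - \frac{4940}{3}$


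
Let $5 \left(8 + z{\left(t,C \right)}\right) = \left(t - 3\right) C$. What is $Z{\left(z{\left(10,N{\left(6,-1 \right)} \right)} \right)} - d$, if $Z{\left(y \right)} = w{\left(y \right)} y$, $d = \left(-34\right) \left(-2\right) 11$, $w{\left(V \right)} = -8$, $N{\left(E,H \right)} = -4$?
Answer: $- \frac{3196}{5} \approx -639.2$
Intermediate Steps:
$z{\left(t,C \right)} = -8 + \frac{C \left(-3 + t\right)}{5}$ ($z{\left(t,C \right)} = -8 + \frac{\left(t - 3\right) C}{5} = -8 + \frac{\left(-3 + t\right) C}{5} = -8 + \frac{C \left(-3 + t\right)}{5}$)
$d = 748$ ($d = 68 \cdot 11 = 748$)
$Z{\left(y \right)} = - 8 y$
$Z{\left(z{\left(10,N{\left(6,-1 \right)} \right)} \right)} - d = - 8 \left(-8 - - \frac{12}{5} + \frac{1}{5} \left(-4\right) 10\right) - 748 = - 8 \left(-8 + \frac{12}{5} - 8\right) - 748 = \left(-8\right) \left(- \frac{68}{5}\right) - 748 = \frac{544}{5} - 748 = - \frac{3196}{5}$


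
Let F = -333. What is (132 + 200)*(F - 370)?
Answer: -233396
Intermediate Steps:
(132 + 200)*(F - 370) = (132 + 200)*(-333 - 370) = 332*(-703) = -233396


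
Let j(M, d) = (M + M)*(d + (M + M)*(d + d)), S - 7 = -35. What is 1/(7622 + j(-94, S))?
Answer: -1/1966378 ≈ -5.0855e-7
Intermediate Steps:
S = -28 (S = 7 - 35 = -28)
j(M, d) = 2*M*(d + 4*M*d) (j(M, d) = (2*M)*(d + (2*M)*(2*d)) = (2*M)*(d + 4*M*d) = 2*M*(d + 4*M*d))
1/(7622 + j(-94, S)) = 1/(7622 + 2*(-94)*(-28)*(1 + 4*(-94))) = 1/(7622 + 2*(-94)*(-28)*(1 - 376)) = 1/(7622 + 2*(-94)*(-28)*(-375)) = 1/(7622 - 1974000) = 1/(-1966378) = -1/1966378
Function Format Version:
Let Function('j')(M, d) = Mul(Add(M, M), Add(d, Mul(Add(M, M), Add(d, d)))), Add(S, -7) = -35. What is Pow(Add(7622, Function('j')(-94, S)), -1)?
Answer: Rational(-1, 1966378) ≈ -5.0855e-7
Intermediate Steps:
S = -28 (S = Add(7, -35) = -28)
Function('j')(M, d) = Mul(2, M, Add(d, Mul(4, M, d))) (Function('j')(M, d) = Mul(Mul(2, M), Add(d, Mul(Mul(2, M), Mul(2, d)))) = Mul(Mul(2, M), Add(d, Mul(4, M, d))) = Mul(2, M, Add(d, Mul(4, M, d))))
Pow(Add(7622, Function('j')(-94, S)), -1) = Pow(Add(7622, Mul(2, -94, -28, Add(1, Mul(4, -94)))), -1) = Pow(Add(7622, Mul(2, -94, -28, Add(1, -376))), -1) = Pow(Add(7622, Mul(2, -94, -28, -375)), -1) = Pow(Add(7622, -1974000), -1) = Pow(-1966378, -1) = Rational(-1, 1966378)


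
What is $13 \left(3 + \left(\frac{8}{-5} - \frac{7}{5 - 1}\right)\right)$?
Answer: $- \frac{91}{20} \approx -4.55$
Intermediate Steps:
$13 \left(3 + \left(\frac{8}{-5} - \frac{7}{5 - 1}\right)\right) = 13 \left(3 + \left(8 \left(- \frac{1}{5}\right) - \frac{7}{5 - 1}\right)\right) = 13 \left(3 - \left(\frac{8}{5} + \frac{7}{4}\right)\right) = 13 \left(3 - \frac{67}{20}\right) = 13 \left(- \frac{7}{20}\right) = - \frac{91}{20}$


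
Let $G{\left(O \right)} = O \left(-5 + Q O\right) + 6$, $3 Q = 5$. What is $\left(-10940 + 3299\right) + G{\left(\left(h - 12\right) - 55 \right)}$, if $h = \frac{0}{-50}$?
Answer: $\frac{545}{3} \approx 181.67$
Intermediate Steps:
$Q = \frac{5}{3}$ ($Q = \frac{1}{3} \cdot 5 = \frac{5}{3} \approx 1.6667$)
$h = 0$ ($h = 0 \left(- \frac{1}{50}\right) = 0$)
$G{\left(O \right)} = 6 + O \left(-5 + \frac{5 O}{3}\right)$ ($G{\left(O \right)} = O \left(-5 + \frac{5 O}{3}\right) + 6 = 6 + O \left(-5 + \frac{5 O}{3}\right)$)
$\left(-10940 + 3299\right) + G{\left(\left(h - 12\right) - 55 \right)} = \left(-10940 + 3299\right) + \left(6 - 5 \left(\left(0 - 12\right) - 55\right) + \frac{5 \left(\left(0 - 12\right) - 55\right)^{2}}{3}\right) = -7641 + \left(6 - 5 \left(\left(0 - 12\right) - 55\right) + \frac{5 \left(\left(0 - 12\right) - 55\right)^{2}}{3}\right) = -7641 + \left(6 - 5 \left(-12 - 55\right) + \frac{5 \left(-12 - 55\right)^{2}}{3}\right) = -7641 + \left(6 - -335 + \frac{5 \left(-67\right)^{2}}{3}\right) = -7641 + \left(6 + 335 + \frac{5}{3} \cdot 4489\right) = -7641 + \left(6 + 335 + \frac{22445}{3}\right) = -7641 + \frac{23468}{3} = \frac{545}{3}$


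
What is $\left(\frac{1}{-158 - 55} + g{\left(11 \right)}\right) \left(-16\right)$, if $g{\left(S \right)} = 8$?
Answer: $- \frac{27248}{213} \approx -127.92$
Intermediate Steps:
$\left(\frac{1}{-158 - 55} + g{\left(11 \right)}\right) \left(-16\right) = \left(\frac{1}{-158 - 55} + 8\right) \left(-16\right) = \left(\frac{1}{-213} + 8\right) \left(-16\right) = \left(- \frac{1}{213} + 8\right) \left(-16\right) = \frac{1703}{213} \left(-16\right) = - \frac{27248}{213}$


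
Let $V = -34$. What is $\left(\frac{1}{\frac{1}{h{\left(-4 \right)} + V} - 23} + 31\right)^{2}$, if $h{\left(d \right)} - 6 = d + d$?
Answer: $\frac{658589569}{687241} \approx 958.31$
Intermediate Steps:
$h{\left(d \right)} = 6 + 2 d$ ($h{\left(d \right)} = 6 + \left(d + d\right) = 6 + 2 d$)
$\left(\frac{1}{\frac{1}{h{\left(-4 \right)} + V} - 23} + 31\right)^{2} = \left(\frac{1}{\frac{1}{\left(6 + 2 \left(-4\right)\right) - 34} - 23} + 31\right)^{2} = \left(\frac{1}{\frac{1}{\left(6 - 8\right) - 34} - 23} + 31\right)^{2} = \left(\frac{1}{\frac{1}{-2 - 34} - 23} + 31\right)^{2} = \left(\frac{1}{\frac{1}{-36} - 23} + 31\right)^{2} = \left(\frac{1}{- \frac{1}{36} - 23} + 31\right)^{2} = \left(\frac{1}{- \frac{829}{36}} + 31\right)^{2} = \left(- \frac{36}{829} + 31\right)^{2} = \left(\frac{25663}{829}\right)^{2} = \frac{658589569}{687241}$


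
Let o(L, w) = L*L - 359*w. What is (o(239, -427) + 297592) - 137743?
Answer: 370263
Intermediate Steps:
o(L, w) = L² - 359*w
(o(239, -427) + 297592) - 137743 = ((239² - 359*(-427)) + 297592) - 137743 = ((57121 + 153293) + 297592) - 137743 = (210414 + 297592) - 137743 = 508006 - 137743 = 370263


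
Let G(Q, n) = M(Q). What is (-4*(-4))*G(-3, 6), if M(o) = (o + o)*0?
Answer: 0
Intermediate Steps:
M(o) = 0 (M(o) = (2*o)*0 = 0)
G(Q, n) = 0
(-4*(-4))*G(-3, 6) = -4*(-4)*0 = 16*0 = 0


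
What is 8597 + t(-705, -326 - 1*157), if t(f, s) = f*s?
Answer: 349112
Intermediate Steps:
8597 + t(-705, -326 - 1*157) = 8597 - 705*(-326 - 1*157) = 8597 - 705*(-326 - 157) = 8597 - 705*(-483) = 8597 + 340515 = 349112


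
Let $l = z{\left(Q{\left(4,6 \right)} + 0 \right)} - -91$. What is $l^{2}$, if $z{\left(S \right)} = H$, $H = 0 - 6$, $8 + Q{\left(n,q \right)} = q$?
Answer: $7225$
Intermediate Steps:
$Q{\left(n,q \right)} = -8 + q$
$H = -6$
$z{\left(S \right)} = -6$
$l = 85$ ($l = -6 - -91 = -6 + 91 = 85$)
$l^{2} = 85^{2} = 7225$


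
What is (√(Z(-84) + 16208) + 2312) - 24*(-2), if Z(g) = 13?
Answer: 2360 + √16221 ≈ 2487.4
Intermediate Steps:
(√(Z(-84) + 16208) + 2312) - 24*(-2) = (√(13 + 16208) + 2312) - 24*(-2) = (√16221 + 2312) + 48 = (2312 + √16221) + 48 = 2360 + √16221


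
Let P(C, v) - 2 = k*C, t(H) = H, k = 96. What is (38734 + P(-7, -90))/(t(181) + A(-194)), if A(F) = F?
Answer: -2928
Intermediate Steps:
P(C, v) = 2 + 96*C
(38734 + P(-7, -90))/(t(181) + A(-194)) = (38734 + (2 + 96*(-7)))/(181 - 194) = (38734 + (2 - 672))/(-13) = (38734 - 670)*(-1/13) = 38064*(-1/13) = -2928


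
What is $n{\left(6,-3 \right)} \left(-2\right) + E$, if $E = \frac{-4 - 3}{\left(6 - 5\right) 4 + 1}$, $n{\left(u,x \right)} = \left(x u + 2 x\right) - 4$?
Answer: $\frac{273}{5} \approx 54.6$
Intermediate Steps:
$n{\left(u,x \right)} = -4 + 2 x + u x$ ($n{\left(u,x \right)} = \left(u x + 2 x\right) - 4 = \left(2 x + u x\right) - 4 = -4 + 2 x + u x$)
$E = - \frac{7}{5}$ ($E = - \frac{7}{1 \cdot 4 + 1} = - \frac{7}{4 + 1} = - \frac{7}{5} \approx -1.4$)
$n{\left(6,-3 \right)} \left(-2\right) + E = \left(-4 + 2 \left(-3\right) + 6 \left(-3\right)\right) \left(-2\right) - \frac{7}{5} = \left(-4 - 6 - 18\right) \left(-2\right) - \frac{7}{5} = \left(-28\right) \left(-2\right) - \frac{7}{5} = 56 - \frac{7}{5} = \frac{273}{5}$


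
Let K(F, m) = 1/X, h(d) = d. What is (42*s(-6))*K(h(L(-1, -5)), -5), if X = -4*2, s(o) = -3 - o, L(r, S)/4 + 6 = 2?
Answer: -63/4 ≈ -15.750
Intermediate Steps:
L(r, S) = -16 (L(r, S) = -24 + 4*2 = -24 + 8 = -16)
X = -8
K(F, m) = -⅛ (K(F, m) = 1/(-8) = -⅛)
(42*s(-6))*K(h(L(-1, -5)), -5) = (42*(-3 - 1*(-6)))*(-⅛) = (42*(-3 + 6))*(-⅛) = (42*3)*(-⅛) = 126*(-⅛) = -63/4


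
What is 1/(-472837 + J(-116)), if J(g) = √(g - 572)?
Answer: -472837/223574829257 - 4*I*√43/223574829257 ≈ -2.1149e-6 - 1.1732e-10*I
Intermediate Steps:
J(g) = √(-572 + g)
1/(-472837 + J(-116)) = 1/(-472837 + √(-572 - 116)) = 1/(-472837 + √(-688)) = 1/(-472837 + 4*I*√43)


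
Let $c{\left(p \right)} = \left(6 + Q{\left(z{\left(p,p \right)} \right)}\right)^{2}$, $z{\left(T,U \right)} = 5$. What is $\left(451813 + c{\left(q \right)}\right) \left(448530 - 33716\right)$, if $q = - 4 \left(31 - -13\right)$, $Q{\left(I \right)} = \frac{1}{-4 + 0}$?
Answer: $\frac{1499456580559}{8} \approx 1.8743 \cdot 10^{11}$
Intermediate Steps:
$Q{\left(I \right)} = - \frac{1}{4}$ ($Q{\left(I \right)} = \frac{1}{-4} = - \frac{1}{4}$)
$q = -176$ ($q = - 4 \left(31 + 13\right) = \left(-4\right) 44 = -176$)
$c{\left(p \right)} = \frac{529}{16}$ ($c{\left(p \right)} = \left(6 - \frac{1}{4}\right)^{2} = \left(\frac{23}{4}\right)^{2} = \frac{529}{16}$)
$\left(451813 + c{\left(q \right)}\right) \left(448530 - 33716\right) = \left(451813 + \frac{529}{16}\right) \left(448530 - 33716\right) = \frac{7229537}{16} \cdot 414814 = \frac{1499456580559}{8}$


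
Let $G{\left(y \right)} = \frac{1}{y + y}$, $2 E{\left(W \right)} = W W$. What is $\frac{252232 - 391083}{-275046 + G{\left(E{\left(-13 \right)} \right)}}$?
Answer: $\frac{23465819}{46482773} \approx 0.50483$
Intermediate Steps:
$E{\left(W \right)} = \frac{W^{2}}{2}$ ($E{\left(W \right)} = \frac{W W}{2} = \frac{W^{2}}{2}$)
$G{\left(y \right)} = \frac{1}{2 y}$
$\frac{252232 - 391083}{-275046 + G{\left(E{\left(-13 \right)} \right)}} = \frac{252232 - 391083}{-275046 + \frac{1}{2 \frac{\left(-13\right)^{2}}{2}}} = - \frac{138851}{-275046 + \frac{1}{2 \cdot \frac{1}{2} \cdot 169}} = - \frac{138851}{-275046 + \frac{1}{2 \cdot \frac{169}{2}}} = - \frac{138851}{-275046 + \frac{1}{2} \cdot \frac{2}{169}} = - \frac{138851}{-275046 + \frac{1}{169}} = - \frac{138851}{- \frac{46482773}{169}} = \left(-138851\right) \left(- \frac{169}{46482773}\right) = \frac{23465819}{46482773}$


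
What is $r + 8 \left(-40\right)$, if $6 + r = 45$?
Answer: $-281$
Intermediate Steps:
$r = 39$ ($r = -6 + 45 = 39$)
$r + 8 \left(-40\right) = 39 + 8 \left(-40\right) = 39 - 320 = -281$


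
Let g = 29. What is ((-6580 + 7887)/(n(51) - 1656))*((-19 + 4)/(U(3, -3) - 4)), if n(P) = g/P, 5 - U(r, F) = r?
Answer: -999855/168854 ≈ -5.9214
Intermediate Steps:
U(r, F) = 5 - r
n(P) = 29/P
((-6580 + 7887)/(n(51) - 1656))*((-19 + 4)/(U(3, -3) - 4)) = ((-6580 + 7887)/(29/51 - 1656))*((-19 + 4)/((5 - 1*3) - 4)) = (1307/(29*(1/51) - 1656))*(-15/((5 - 3) - 4)) = (1307/(29/51 - 1656))*(-15/(2 - 4)) = (1307/(-84427/51))*(-15/(-2)) = (1307*(-51/84427))*(-15*(-½)) = -66657/84427*15/2 = -999855/168854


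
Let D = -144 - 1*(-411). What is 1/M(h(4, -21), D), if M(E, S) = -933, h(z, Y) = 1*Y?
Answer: -1/933 ≈ -0.0010718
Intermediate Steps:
h(z, Y) = Y
D = 267 (D = -144 + 411 = 267)
1/M(h(4, -21), D) = 1/(-933) = -1/933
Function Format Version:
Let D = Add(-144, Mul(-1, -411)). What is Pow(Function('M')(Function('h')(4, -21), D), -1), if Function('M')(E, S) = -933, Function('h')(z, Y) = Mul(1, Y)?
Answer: Rational(-1, 933) ≈ -0.0010718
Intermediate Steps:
Function('h')(z, Y) = Y
D = 267 (D = Add(-144, 411) = 267)
Pow(Function('M')(Function('h')(4, -21), D), -1) = Pow(-933, -1) = Rational(-1, 933)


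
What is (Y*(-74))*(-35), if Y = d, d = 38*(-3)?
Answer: -295260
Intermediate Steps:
d = -114
Y = -114
(Y*(-74))*(-35) = -114*(-74)*(-35) = 8436*(-35) = -295260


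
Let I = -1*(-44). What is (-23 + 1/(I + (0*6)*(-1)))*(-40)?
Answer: 10110/11 ≈ 919.09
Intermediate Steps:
I = 44
(-23 + 1/(I + (0*6)*(-1)))*(-40) = (-23 + 1/(44 + (0*6)*(-1)))*(-40) = (-23 + 1/(44 + 0*(-1)))*(-40) = (-23 + 1/(44 + 0))*(-40) = (-23 + 1/44)*(-40) = -1011/44*(-40) = 10110/11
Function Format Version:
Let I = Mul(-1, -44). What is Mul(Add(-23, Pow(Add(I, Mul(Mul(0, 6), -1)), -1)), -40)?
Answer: Rational(10110, 11) ≈ 919.09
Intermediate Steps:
I = 44
Mul(Add(-23, Pow(Add(I, Mul(Mul(0, 6), -1)), -1)), -40) = Mul(Add(-23, Pow(Add(44, Mul(Mul(0, 6), -1)), -1)), -40) = Mul(Add(-23, Pow(Add(44, Mul(0, -1)), -1)), -40) = Mul(Add(-23, Pow(Add(44, 0), -1)), -40) = Mul(Add(-23, Pow(44, -1)), -40) = Mul(Add(-23, Rational(1, 44)), -40) = Mul(Rational(-1011, 44), -40) = Rational(10110, 11)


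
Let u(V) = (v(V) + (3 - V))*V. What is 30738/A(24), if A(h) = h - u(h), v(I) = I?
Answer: -5123/8 ≈ -640.38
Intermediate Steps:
u(V) = 3*V (u(V) = (V + (3 - V))*V = 3*V)
A(h) = -2*h (A(h) = h - 3*h = -2*h)
30738/A(24) = 30738/((-2*24)) = 30738/(-48) = 30738*(-1/48) = -5123/8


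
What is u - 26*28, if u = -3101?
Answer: -3829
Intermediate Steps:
u - 26*28 = -3101 - 26*28 = -3101 - 728 = -3829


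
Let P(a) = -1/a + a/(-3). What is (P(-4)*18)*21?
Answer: 1197/2 ≈ 598.50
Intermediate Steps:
P(a) = -1/a - a/3 (P(a) = -1/a + a*(-⅓) = -1/a - a/3)
(P(-4)*18)*21 = ((-1/(-4) - ⅓*(-4))*18)*21 = ((-1*(-¼) + 4/3)*18)*21 = ((¼ + 4/3)*18)*21 = ((19/12)*18)*21 = (57/2)*21 = 1197/2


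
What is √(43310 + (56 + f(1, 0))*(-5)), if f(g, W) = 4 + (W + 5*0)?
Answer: √43010 ≈ 207.39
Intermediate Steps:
f(g, W) = 4 + W (f(g, W) = 4 + (W + 0) = 4 + W)
√(43310 + (56 + f(1, 0))*(-5)) = √(43310 + (56 + (4 + 0))*(-5)) = √(43310 + (56 + 4)*(-5)) = √(43310 + 60*(-5)) = √(43310 - 300) = √43010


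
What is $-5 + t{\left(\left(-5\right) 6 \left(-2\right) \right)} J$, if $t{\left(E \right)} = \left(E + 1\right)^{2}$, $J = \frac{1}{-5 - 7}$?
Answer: $- \frac{3781}{12} \approx -315.08$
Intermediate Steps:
$J = - \frac{1}{12}$ ($J = \frac{1}{-5 - 7} = \frac{1}{-12} = - \frac{1}{12} \approx -0.083333$)
$t{\left(E \right)} = \left(1 + E\right)^{2}$
$-5 + t{\left(\left(-5\right) 6 \left(-2\right) \right)} J = -5 + \left(1 + \left(-5\right) 6 \left(-2\right)\right)^{2} \left(- \frac{1}{12}\right) = -5 + \left(1 - -60\right)^{2} \left(- \frac{1}{12}\right) = -5 + \left(1 + 60\right)^{2} \left(- \frac{1}{12}\right) = -5 + 61^{2} \left(- \frac{1}{12}\right) = -5 + 3721 \left(- \frac{1}{12}\right) = -5 - \frac{3721}{12} = - \frac{3781}{12}$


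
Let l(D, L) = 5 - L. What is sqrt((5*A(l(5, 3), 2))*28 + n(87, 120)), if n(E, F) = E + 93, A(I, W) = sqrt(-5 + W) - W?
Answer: 2*sqrt(-25 + 35*I*sqrt(3)) ≈ 9.0083 + 13.459*I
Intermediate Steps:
n(E, F) = 93 + E
sqrt((5*A(l(5, 3), 2))*28 + n(87, 120)) = sqrt((5*(sqrt(-5 + 2) - 1*2))*28 + (93 + 87)) = sqrt((5*(sqrt(-3) - 2))*28 + 180) = sqrt((5*(I*sqrt(3) - 2))*28 + 180) = sqrt((5*(-2 + I*sqrt(3)))*28 + 180) = sqrt((-10 + 5*I*sqrt(3))*28 + 180) = sqrt((-280 + 140*I*sqrt(3)) + 180) = sqrt(-100 + 140*I*sqrt(3))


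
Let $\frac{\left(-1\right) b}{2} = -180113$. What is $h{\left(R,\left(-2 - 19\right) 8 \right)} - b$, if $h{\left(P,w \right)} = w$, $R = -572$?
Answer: $-360394$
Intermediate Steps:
$b = 360226$ ($b = \left(-2\right) \left(-180113\right) = 360226$)
$h{\left(R,\left(-2 - 19\right) 8 \right)} - b = \left(-2 - 19\right) 8 - 360226 = \left(-21\right) 8 - 360226 = -168 - 360226 = -360394$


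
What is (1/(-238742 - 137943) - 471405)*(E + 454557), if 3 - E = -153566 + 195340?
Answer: -73298902236758836/376685 ≈ -1.9459e+11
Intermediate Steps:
E = -41771 (E = 3 - (-153566 + 195340) = 3 - 1*41774 = 3 - 41774 = -41771)
(1/(-238742 - 137943) - 471405)*(E + 454557) = (1/(-238742 - 137943) - 471405)*(-41771 + 454557) = (1/(-376685) - 471405)*412786 = (-1/376685 - 471405)*412786 = -177571192426/376685*412786 = -73298902236758836/376685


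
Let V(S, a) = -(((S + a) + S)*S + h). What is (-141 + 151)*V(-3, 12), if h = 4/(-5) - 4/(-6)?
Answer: 544/3 ≈ 181.33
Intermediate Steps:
h = -2/15 (h = 4*(-⅕) - 4*(-⅙) = -⅘ + ⅔ = -2/15 ≈ -0.13333)
V(S, a) = 2/15 - S*(a + 2*S) (V(S, a) = -(((S + a) + S)*S - 2/15) = -((a + 2*S)*S - 2/15) = -(S*(a + 2*S) - 2/15) = -(-2/15 + S*(a + 2*S)) = 2/15 - S*(a + 2*S))
(-141 + 151)*V(-3, 12) = (-141 + 151)*(2/15 - 2*(-3)² - 1*(-3)*12) = 10*(2/15 - 2*9 + 36) = 10*(2/15 - 18 + 36) = 10*(272/15) = 544/3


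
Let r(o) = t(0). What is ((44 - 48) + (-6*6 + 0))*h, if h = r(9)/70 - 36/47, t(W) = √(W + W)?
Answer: 1440/47 ≈ 30.638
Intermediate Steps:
t(W) = √2*√W (t(W) = √(2*W) = √2*√W)
r(o) = 0 (r(o) = √2*√0 = √2*0 = 0)
h = -36/47 (h = 0/70 - 36/47 = 0*(1/70) - 36*1/47 = 0 - 36/47 = -36/47 ≈ -0.76596)
((44 - 48) + (-6*6 + 0))*h = ((44 - 48) + (-6*6 + 0))*(-36/47) = (-4 + (-36 + 0))*(-36/47) = (-4 - 36)*(-36/47) = -40*(-36/47) = 1440/47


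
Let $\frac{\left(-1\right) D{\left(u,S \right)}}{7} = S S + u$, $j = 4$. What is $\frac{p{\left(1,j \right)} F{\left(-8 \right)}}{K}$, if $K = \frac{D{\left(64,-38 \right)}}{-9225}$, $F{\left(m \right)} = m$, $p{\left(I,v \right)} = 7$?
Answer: $- \frac{18450}{377} \approx -48.939$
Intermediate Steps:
$D{\left(u,S \right)} = - 7 u - 7 S^{2}$ ($D{\left(u,S \right)} = - 7 \left(S S + u\right) = - 7 \left(S^{2} + u\right) = - 7 \left(u + S^{2}\right) = - 7 u - 7 S^{2}$)
$K = \frac{10556}{9225}$ ($K = \frac{\left(-7\right) 64 - 7 \left(-38\right)^{2}}{-9225} = \left(-448 - 10108\right) \left(- \frac{1}{9225}\right) = \left(-10556\right) \left(- \frac{1}{9225}\right) = \frac{10556}{9225} \approx 1.1443$)
$\frac{p{\left(1,j \right)} F{\left(-8 \right)}}{K} = \frac{7 \left(-8\right)}{\frac{10556}{9225}} = \left(-56\right) \frac{9225}{10556} = - \frac{18450}{377}$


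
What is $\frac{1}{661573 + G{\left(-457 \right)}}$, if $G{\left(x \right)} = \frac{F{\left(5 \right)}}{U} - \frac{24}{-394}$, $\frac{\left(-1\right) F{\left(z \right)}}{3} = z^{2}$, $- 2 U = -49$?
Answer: $\frac{9653}{6386135207} \approx 1.5116 \cdot 10^{-6}$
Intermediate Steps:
$U = \frac{49}{2}$ ($U = \left(- \frac{1}{2}\right) \left(-49\right) = \frac{49}{2} \approx 24.5$)
$F{\left(z \right)} = - 3 z^{2}$
$G{\left(x \right)} = - \frac{28962}{9653}$ ($G{\left(x \right)} = \frac{\left(-3\right) 5^{2}}{\frac{49}{2}} - \frac{24}{-394} = \left(-3\right) 25 \cdot \frac{2}{49} - - \frac{12}{197} = \left(-75\right) \frac{2}{49} + \frac{12}{197} = - \frac{150}{49} + \frac{12}{197} = - \frac{28962}{9653}$)
$\frac{1}{661573 + G{\left(-457 \right)}} = \frac{1}{661573 - \frac{28962}{9653}} = \frac{1}{\frac{6386135207}{9653}} = \frac{9653}{6386135207}$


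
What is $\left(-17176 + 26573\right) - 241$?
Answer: $9156$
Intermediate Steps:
$\left(-17176 + 26573\right) - 241 = 9397 + \left(-2255 + 2014\right) = 9397 - 241 = 9156$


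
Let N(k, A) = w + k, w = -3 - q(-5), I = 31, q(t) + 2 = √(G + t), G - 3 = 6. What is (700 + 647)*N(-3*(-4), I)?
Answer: 12123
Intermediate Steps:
G = 9 (G = 3 + 6 = 9)
q(t) = -2 + √(9 + t)
w = -3 (w = -3 - (-2 + √(9 - 5)) = -3 - (-2 + √4) = -3 - (-2 + 2) = -3 - 1*0 = -3 + 0 = -3)
N(k, A) = -3 + k
(700 + 647)*N(-3*(-4), I) = (700 + 647)*(-3 - 3*(-4)) = 1347*(-3 + 12) = 1347*9 = 12123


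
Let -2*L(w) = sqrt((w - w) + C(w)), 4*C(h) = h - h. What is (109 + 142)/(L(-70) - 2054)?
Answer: -251/2054 ≈ -0.12220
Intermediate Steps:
C(h) = 0 (C(h) = (h - h)/4 = (1/4)*0 = 0)
L(w) = 0 (L(w) = -sqrt((w - w) + 0)/2 = -sqrt(0 + 0)/2 = -sqrt(0)/2 = -1/2*0 = 0)
(109 + 142)/(L(-70) - 2054) = (109 + 142)/(0 - 2054) = 251/(-2054) = 251*(-1/2054) = -251/2054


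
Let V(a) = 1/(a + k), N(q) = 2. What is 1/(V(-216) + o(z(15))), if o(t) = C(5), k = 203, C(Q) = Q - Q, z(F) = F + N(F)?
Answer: -13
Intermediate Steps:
z(F) = 2 + F (z(F) = F + 2 = 2 + F)
C(Q) = 0
o(t) = 0
V(a) = 1/(203 + a) (V(a) = 1/(a + 203) = 1/(203 + a))
1/(V(-216) + o(z(15))) = 1/(1/(203 - 216) + 0) = 1/(1/(-13) + 0) = 1/(-1/13 + 0) = 1/(-1/13) = -13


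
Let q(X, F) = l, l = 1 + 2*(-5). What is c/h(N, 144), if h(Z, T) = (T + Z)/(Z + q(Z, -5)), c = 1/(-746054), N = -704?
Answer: -713/417790240 ≈ -1.7066e-6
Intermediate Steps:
l = -9 (l = 1 - 10 = -9)
q(X, F) = -9
c = -1/746054 ≈ -1.3404e-6
h(Z, T) = (T + Z)/(-9 + Z) (h(Z, T) = (T + Z)/(Z - 9) = (T + Z)/(-9 + Z))
c/h(N, 144) = -(-9 - 704)/(144 - 704)/746054 = -1/(746054*(-560/(-713))) = -1/(746054*((-1/713*(-560)))) = -1/(746054*560/713) = -1/746054*713/560 = -713/417790240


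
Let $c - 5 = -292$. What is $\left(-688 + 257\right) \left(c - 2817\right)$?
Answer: $1337824$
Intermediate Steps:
$c = -287$ ($c = 5 - 292 = -287$)
$\left(-688 + 257\right) \left(c - 2817\right) = \left(-688 + 257\right) \left(-287 - 2817\right) = \left(-431\right) \left(-3104\right) = 1337824$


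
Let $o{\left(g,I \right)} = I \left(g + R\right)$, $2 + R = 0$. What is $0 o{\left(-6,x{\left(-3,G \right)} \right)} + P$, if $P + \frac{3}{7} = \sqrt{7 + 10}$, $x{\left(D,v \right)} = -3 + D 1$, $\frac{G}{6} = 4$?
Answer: $- \frac{3}{7} + \sqrt{17} \approx 3.6945$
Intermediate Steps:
$G = 24$ ($G = 6 \cdot 4 = 24$)
$R = -2$ ($R = -2 + 0 = -2$)
$x{\left(D,v \right)} = -3 + D$
$P = - \frac{3}{7} + \sqrt{17}$ ($P = - \frac{3}{7} + \sqrt{7 + 10} = - \frac{3}{7} + \sqrt{17} \approx 3.6945$)
$o{\left(g,I \right)} = I \left(-2 + g\right)$ ($o{\left(g,I \right)} = I \left(g - 2\right) = I \left(-2 + g\right)$)
$0 o{\left(-6,x{\left(-3,G \right)} \right)} + P = 0 \left(-3 - 3\right) \left(-2 - 6\right) - \left(\frac{3}{7} - \sqrt{17}\right) = 0 \left(\left(-6\right) \left(-8\right)\right) - \left(\frac{3}{7} - \sqrt{17}\right) = 0 \cdot 48 - \left(\frac{3}{7} - \sqrt{17}\right) = 0 - \left(\frac{3}{7} - \sqrt{17}\right) = - \frac{3}{7} + \sqrt{17}$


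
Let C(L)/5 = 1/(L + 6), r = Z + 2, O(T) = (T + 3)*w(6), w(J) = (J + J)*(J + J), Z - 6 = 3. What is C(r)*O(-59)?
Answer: -40320/17 ≈ -2371.8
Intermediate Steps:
Z = 9 (Z = 6 + 3 = 9)
w(J) = 4*J² (w(J) = (2*J)*(2*J) = 4*J²)
O(T) = 432 + 144*T (O(T) = (T + 3)*(4*6²) = (3 + T)*(4*36) = (3 + T)*144 = 432 + 144*T)
r = 11 (r = 9 + 2 = 11)
C(L) = 5/(6 + L) (C(L) = 5/(L + 6) = 5/(6 + L))
C(r)*O(-59) = (5/(6 + 11))*(432 + 144*(-59)) = (5/17)*(432 - 8496) = (5*(1/17))*(-8064) = (5/17)*(-8064) = -40320/17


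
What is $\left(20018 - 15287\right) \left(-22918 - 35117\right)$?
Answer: $-274563585$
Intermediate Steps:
$\left(20018 - 15287\right) \left(-22918 - 35117\right) = 4731 \left(-58035\right) = -274563585$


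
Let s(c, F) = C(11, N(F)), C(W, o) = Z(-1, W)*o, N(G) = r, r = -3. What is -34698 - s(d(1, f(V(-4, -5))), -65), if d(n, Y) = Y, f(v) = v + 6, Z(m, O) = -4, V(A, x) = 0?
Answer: -34710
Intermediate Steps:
N(G) = -3
f(v) = 6 + v
C(W, o) = -4*o
s(c, F) = 12 (s(c, F) = -4*(-3) = 12)
-34698 - s(d(1, f(V(-4, -5))), -65) = -34698 - 1*12 = -34698 - 12 = -34710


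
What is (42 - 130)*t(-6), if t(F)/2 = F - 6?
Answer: 2112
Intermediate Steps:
t(F) = -12 + 2*F (t(F) = 2*(F - 6) = 2*(-6 + F) = -12 + 2*F)
(42 - 130)*t(-6) = (42 - 130)*(-12 + 2*(-6)) = -88*(-12 - 12) = -88*(-24) = 2112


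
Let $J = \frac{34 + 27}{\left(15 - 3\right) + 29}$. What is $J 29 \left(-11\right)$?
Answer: $- \frac{19459}{41} \approx -474.61$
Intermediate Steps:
$J = \frac{61}{41}$ ($J = \frac{61}{\left(15 - 3\right) + 29} = \frac{61}{12 + 29} = \frac{61}{41} \approx 1.4878$)
$J 29 \left(-11\right) = \frac{61}{41} \cdot 29 \left(-11\right) = \frac{1769}{41} \left(-11\right) = - \frac{19459}{41}$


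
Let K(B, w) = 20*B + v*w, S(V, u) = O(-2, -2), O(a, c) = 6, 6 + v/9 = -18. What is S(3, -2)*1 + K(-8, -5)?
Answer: 926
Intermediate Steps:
v = -216 (v = -54 + 9*(-18) = -54 - 162 = -216)
S(V, u) = 6
K(B, w) = -216*w + 20*B (K(B, w) = 20*B - 216*w = -216*w + 20*B)
S(3, -2)*1 + K(-8, -5) = 6*1 + (-216*(-5) + 20*(-8)) = 6 + (1080 - 160) = 6 + 920 = 926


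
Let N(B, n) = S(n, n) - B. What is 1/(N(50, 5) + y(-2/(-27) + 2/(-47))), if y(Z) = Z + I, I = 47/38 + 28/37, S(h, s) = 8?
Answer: -1784214/71323741 ≈ -0.025016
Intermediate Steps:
I = 2803/1406 (I = 47*(1/38) + 28*(1/37) = 47/38 + 28/37 = 2803/1406 ≈ 1.9936)
N(B, n) = 8 - B
y(Z) = 2803/1406 + Z (y(Z) = Z + 2803/1406 = 2803/1406 + Z)
1/(N(50, 5) + y(-2/(-27) + 2/(-47))) = 1/((8 - 1*50) + (2803/1406 + (-2/(-27) + 2/(-47)))) = 1/((8 - 50) + (2803/1406 + (-2*(-1/27) + 2*(-1/47)))) = 1/(-42 + (2803/1406 + (2/27 - 2/47))) = 1/(-42 + (2803/1406 + 40/1269)) = 1/(-42 + 3613247/1784214) = 1/(-71323741/1784214) = -1784214/71323741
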